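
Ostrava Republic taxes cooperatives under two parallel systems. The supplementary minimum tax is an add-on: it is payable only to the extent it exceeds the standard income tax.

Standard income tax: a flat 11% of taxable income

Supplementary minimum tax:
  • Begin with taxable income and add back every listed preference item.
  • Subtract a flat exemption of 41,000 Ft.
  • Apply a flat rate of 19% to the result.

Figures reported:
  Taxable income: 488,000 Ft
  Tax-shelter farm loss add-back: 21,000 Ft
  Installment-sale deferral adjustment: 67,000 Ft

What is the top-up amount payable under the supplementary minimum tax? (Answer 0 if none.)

Supplementary minimum tax:
  Adjusted income: 488,000 Ft + 21,000 Ft + 67,000 Ft = 576,000 Ft
  Less exemption 41,000 Ft → base 535,000 Ft
  535,000 Ft × 19% = 101,650 Ft

Standard income tax:
  488,000 Ft × 11% = 53,680 Ft

Excess of supplementary minimum tax over standard income tax: 101,650 Ft − 53,680 Ft = 47,970 Ft.

47,970 Ft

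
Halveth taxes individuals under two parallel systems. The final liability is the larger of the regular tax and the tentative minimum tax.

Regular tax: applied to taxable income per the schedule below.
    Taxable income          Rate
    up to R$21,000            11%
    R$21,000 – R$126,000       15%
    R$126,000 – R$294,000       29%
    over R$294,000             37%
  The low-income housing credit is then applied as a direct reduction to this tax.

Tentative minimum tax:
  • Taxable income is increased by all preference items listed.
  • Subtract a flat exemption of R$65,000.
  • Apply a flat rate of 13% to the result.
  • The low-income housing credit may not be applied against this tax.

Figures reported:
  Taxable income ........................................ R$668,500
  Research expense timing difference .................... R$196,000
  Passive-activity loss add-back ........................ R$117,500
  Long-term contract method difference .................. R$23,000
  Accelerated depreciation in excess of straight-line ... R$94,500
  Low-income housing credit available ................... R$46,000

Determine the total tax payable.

R$159,345

Regular tax:
  R$21,000 × 11% = R$2,310
  R$105,000 × 15% = R$15,750
  R$168,000 × 29% = R$48,720
  R$374,500 × 37% = R$138,565
  → R$205,345
  Less low-income housing credit R$46,000 → R$159,345

Tentative minimum tax:
  Adjusted income: R$668,500 + R$196,000 + R$117,500 + R$23,000 + R$94,500 = R$1,099,500
  Less exemption R$65,000 → base R$1,034,500
  R$1,034,500 × 13% = R$134,485

R$159,345 > R$134,485, so the regular tax governs.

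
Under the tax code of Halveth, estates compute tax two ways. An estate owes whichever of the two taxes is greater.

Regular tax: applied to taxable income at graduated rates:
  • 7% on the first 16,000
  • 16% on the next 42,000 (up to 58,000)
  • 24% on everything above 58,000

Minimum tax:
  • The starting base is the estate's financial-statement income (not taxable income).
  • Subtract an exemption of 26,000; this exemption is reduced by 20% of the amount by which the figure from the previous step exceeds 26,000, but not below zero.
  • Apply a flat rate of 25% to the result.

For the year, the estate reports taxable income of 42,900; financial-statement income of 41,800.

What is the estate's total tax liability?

Minimum tax:
  Base (financial-statement income): 41,800
  Exemption: 26,000 − 20% × (41,800 − 26,000) = 26,000 − 3,160 = 22,840
  Base: 41,800 − 22,840 = 18,960
  18,960 × 25% = 4,740

Regular tax:
  16,000 × 7% = 1,120
  26,900 × 16% = 4,304
  → 5,424

5,424 > 4,740, so the regular tax governs.

5,424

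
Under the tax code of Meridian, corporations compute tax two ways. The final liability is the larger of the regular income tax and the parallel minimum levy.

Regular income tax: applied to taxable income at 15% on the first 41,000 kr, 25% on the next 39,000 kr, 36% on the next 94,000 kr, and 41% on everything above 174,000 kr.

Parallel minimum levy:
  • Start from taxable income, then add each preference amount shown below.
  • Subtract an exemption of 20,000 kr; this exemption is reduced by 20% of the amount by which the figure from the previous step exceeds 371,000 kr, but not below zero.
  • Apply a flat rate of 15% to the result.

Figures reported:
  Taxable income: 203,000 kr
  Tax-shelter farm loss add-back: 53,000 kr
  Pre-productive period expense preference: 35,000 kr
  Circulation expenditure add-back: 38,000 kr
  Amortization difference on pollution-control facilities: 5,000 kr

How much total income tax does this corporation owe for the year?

61,630 kr

Regular income tax:
  41,000 kr × 15% = 6,150 kr
  39,000 kr × 25% = 9,750 kr
  94,000 kr × 36% = 33,840 kr
  29,000 kr × 41% = 11,890 kr
  → 61,630 kr

Parallel minimum levy:
  Adjusted income: 203,000 kr + 53,000 kr + 35,000 kr + 38,000 kr + 5,000 kr = 334,000 kr
  Exemption: 334,000 kr ≤ 371,000 kr, so full 20,000 kr applies
  Base: 334,000 kr − 20,000 kr = 314,000 kr
  314,000 kr × 15% = 47,100 kr

61,630 kr > 47,100 kr, so the regular income tax governs.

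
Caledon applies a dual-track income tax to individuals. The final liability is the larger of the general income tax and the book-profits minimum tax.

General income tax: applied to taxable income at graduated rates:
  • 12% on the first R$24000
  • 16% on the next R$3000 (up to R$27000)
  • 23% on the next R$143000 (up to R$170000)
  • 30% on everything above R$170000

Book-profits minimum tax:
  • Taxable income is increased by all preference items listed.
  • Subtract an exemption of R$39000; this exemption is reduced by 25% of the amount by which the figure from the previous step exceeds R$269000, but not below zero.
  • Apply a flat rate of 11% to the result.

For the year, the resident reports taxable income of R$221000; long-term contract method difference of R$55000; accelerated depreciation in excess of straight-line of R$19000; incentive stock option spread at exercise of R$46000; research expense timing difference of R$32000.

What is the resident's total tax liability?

General income tax:
  R$24000 × 12% = R$2880
  R$3000 × 16% = R$480
  R$143000 × 23% = R$32890
  R$51000 × 30% = R$15300
  → R$51550

Book-profits minimum tax:
  Adjusted income: R$221000 + R$55000 + R$19000 + R$46000 + R$32000 = R$373000
  Exemption: R$39000 − 25% × (R$373000 − R$269000) = R$39000 − R$26000 = R$13000
  Base: R$373000 − R$13000 = R$360000
  R$360000 × 11% = R$39600

R$51550 > R$39600, so the general income tax governs.

R$51550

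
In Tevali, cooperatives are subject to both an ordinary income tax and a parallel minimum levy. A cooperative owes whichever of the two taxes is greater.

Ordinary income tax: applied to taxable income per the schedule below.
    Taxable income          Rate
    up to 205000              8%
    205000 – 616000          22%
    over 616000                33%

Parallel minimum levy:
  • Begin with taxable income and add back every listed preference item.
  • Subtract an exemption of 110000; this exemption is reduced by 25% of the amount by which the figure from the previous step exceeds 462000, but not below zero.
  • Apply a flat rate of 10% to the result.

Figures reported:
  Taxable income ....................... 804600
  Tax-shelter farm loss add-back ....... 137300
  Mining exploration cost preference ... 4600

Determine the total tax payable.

Ordinary income tax:
  205000 × 8% = 16400
  411000 × 22% = 90420
  188600 × 33% = 62238
  → 169058

Parallel minimum levy:
  Adjusted income: 804600 + 137300 + 4600 = 946500
  Exemption: 25% × (946500 − 462000) = 121125 ≥ 110000, so the exemption is fully phased out
  Base: 946500 − 0 = 946500
  946500 × 10% = 94650

169058 > 94650, so the ordinary income tax governs.

169058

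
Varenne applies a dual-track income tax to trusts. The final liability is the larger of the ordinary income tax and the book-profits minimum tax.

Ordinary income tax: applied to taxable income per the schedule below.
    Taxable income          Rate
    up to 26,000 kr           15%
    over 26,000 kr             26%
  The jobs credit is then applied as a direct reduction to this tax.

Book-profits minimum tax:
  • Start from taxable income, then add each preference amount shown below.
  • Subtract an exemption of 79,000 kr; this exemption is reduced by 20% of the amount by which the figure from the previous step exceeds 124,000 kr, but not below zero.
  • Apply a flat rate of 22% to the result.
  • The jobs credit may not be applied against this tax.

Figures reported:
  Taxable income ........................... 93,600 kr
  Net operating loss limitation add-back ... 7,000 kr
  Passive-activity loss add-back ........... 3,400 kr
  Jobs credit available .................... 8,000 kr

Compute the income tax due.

Ordinary income tax:
  26,000 kr × 15% = 3,900 kr
  67,600 kr × 26% = 17,576 kr
  → 21,476 kr
  Less jobs credit 8,000 kr → 13,476 kr

Book-profits minimum tax:
  Adjusted income: 93,600 kr + 7,000 kr + 3,400 kr = 104,000 kr
  Exemption: 104,000 kr ≤ 124,000 kr, so full 79,000 kr applies
  Base: 104,000 kr − 79,000 kr = 25,000 kr
  25,000 kr × 22% = 5,500 kr

13,476 kr > 5,500 kr, so the ordinary income tax governs.

13,476 kr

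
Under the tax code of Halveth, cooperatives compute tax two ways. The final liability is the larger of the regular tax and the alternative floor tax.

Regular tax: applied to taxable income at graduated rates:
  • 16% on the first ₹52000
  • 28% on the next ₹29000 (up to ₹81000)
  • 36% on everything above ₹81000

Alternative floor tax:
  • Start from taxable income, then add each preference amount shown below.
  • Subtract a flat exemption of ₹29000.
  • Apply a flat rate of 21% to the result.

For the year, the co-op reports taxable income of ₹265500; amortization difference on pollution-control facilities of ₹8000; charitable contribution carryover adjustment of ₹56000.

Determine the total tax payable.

Regular tax:
  ₹52000 × 16% = ₹8320
  ₹29000 × 28% = ₹8120
  ₹184500 × 36% = ₹66420
  → ₹82860

Alternative floor tax:
  Adjusted income: ₹265500 + ₹8000 + ₹56000 = ₹329500
  Less exemption ₹29000 → base ₹300500
  ₹300500 × 21% = ₹63105

₹82860 > ₹63105, so the regular tax governs.

₹82860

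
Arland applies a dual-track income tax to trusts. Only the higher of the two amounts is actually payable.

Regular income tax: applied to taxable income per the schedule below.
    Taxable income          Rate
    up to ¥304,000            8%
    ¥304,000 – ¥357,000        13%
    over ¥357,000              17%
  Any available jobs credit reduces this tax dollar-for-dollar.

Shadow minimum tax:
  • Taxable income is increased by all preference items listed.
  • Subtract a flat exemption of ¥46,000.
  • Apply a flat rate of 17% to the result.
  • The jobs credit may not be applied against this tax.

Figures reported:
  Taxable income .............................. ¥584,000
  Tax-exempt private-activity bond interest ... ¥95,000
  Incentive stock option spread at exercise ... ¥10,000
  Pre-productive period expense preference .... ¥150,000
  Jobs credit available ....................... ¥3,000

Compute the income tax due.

¥134,810

Regular income tax:
  ¥304,000 × 8% = ¥24,320
  ¥53,000 × 13% = ¥6,890
  ¥227,000 × 17% = ¥38,590
  → ¥69,800
  Less jobs credit ¥3,000 → ¥66,800

Shadow minimum tax:
  Adjusted income: ¥584,000 + ¥95,000 + ¥10,000 + ¥150,000 = ¥839,000
  Less exemption ¥46,000 → base ¥793,000
  ¥793,000 × 17% = ¥134,810

¥134,810 > ¥66,800, so the shadow minimum tax is the binding amount.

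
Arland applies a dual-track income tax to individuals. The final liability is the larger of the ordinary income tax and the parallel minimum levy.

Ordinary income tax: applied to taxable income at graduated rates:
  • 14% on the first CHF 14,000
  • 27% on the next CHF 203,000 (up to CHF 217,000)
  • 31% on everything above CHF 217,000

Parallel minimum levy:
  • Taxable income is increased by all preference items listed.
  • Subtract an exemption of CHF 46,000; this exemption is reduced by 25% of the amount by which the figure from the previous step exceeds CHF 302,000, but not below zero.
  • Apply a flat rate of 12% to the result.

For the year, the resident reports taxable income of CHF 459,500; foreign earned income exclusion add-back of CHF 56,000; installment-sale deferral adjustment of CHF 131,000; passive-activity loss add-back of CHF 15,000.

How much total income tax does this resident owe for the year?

CHF 131,945

Ordinary income tax:
  CHF 14,000 × 14% = CHF 1,960
  CHF 203,000 × 27% = CHF 54,810
  CHF 242,500 × 31% = CHF 75,175
  → CHF 131,945

Parallel minimum levy:
  Adjusted income: CHF 459,500 + CHF 56,000 + CHF 131,000 + CHF 15,000 = CHF 661,500
  Exemption: 25% × (CHF 661,500 − CHF 302,000) = CHF 89,875 ≥ CHF 46,000, so the exemption is fully phased out
  Base: CHF 661,500 − CHF 0 = CHF 661,500
  CHF 661,500 × 12% = CHF 79,380

CHF 131,945 > CHF 79,380, so the ordinary income tax governs.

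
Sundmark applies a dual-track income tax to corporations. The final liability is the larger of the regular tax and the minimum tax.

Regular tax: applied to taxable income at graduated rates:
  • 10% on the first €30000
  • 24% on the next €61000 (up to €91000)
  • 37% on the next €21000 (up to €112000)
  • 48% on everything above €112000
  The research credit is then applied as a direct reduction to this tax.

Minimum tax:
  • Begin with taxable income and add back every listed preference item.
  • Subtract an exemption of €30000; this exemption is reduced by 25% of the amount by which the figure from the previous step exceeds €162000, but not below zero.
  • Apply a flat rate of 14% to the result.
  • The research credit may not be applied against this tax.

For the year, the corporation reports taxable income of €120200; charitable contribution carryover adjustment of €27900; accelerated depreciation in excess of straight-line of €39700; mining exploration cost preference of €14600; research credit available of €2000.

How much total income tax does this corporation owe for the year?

€27346

Minimum tax:
  Adjusted income: €120200 + €27900 + €39700 + €14600 = €202400
  Exemption: €30000 − 25% × (€202400 − €162000) = €30000 − €10100 = €19900
  Base: €202400 − €19900 = €182500
  €182500 × 14% = €25550

Regular tax:
  €30000 × 10% = €3000
  €61000 × 24% = €14640
  €21000 × 37% = €7770
  €8200 × 48% = €3936
  → €29346
  Less research credit €2000 → €27346

€27346 > €25550, so the regular tax governs.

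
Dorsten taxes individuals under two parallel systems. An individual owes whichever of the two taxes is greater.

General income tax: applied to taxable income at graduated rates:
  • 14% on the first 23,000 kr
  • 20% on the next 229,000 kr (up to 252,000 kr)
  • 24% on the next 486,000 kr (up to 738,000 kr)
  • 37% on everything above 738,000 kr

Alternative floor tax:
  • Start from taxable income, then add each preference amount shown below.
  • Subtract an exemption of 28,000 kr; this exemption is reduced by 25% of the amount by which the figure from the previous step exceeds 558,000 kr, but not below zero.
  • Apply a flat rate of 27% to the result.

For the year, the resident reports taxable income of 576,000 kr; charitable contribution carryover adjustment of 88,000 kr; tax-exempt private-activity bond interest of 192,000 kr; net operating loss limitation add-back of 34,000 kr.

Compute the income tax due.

Alternative floor tax:
  Adjusted income: 576,000 kr + 88,000 kr + 192,000 kr + 34,000 kr = 890,000 kr
  Exemption: 25% × (890,000 kr − 558,000 kr) = 83,000 kr ≥ 28,000 kr, so the exemption is fully phased out
  Base: 890,000 kr − 0 kr = 890,000 kr
  890,000 kr × 27% = 240,300 kr

General income tax:
  23,000 kr × 14% = 3,220 kr
  229,000 kr × 20% = 45,800 kr
  324,000 kr × 24% = 77,760 kr
  → 126,780 kr

240,300 kr > 126,780 kr, so the alternative floor tax is the binding amount.

240,300 kr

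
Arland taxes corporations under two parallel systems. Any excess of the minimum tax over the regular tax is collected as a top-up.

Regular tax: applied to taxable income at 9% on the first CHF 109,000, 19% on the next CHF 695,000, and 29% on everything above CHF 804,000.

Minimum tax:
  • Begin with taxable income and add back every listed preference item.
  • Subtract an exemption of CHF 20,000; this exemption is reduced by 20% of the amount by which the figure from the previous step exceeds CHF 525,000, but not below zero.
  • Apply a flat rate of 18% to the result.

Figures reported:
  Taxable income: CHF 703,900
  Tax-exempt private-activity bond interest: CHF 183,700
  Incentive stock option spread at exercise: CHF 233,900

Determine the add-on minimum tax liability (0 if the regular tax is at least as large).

Regular tax:
  CHF 109,000 × 9% = CHF 9,810
  CHF 594,900 × 19% = CHF 113,031
  → CHF 122,841

Minimum tax:
  Adjusted income: CHF 703,900 + CHF 183,700 + CHF 233,900 = CHF 1,121,500
  Exemption: 20% × (CHF 1,121,500 − CHF 525,000) = CHF 119,300 ≥ CHF 20,000, so the exemption is fully phased out
  Base: CHF 1,121,500 − CHF 0 = CHF 1,121,500
  CHF 1,121,500 × 18% = CHF 201,870

Excess of minimum tax over regular tax: CHF 201,870 − CHF 122,841 = CHF 79,029.

CHF 79,029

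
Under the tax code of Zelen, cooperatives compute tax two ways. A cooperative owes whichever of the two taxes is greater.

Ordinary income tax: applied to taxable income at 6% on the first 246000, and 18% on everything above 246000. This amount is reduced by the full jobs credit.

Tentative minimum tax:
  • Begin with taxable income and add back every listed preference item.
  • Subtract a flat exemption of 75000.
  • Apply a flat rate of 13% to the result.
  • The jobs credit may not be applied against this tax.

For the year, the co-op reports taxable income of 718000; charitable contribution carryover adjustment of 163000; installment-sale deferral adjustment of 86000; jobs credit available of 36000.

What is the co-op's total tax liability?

Tentative minimum tax:
  Adjusted income: 718000 + 163000 + 86000 = 967000
  Less exemption 75000 → base 892000
  892000 × 13% = 115960

Ordinary income tax:
  246000 × 6% = 14760
  472000 × 18% = 84960
  → 99720
  Less jobs credit 36000 → 63720

115960 > 63720, so the tentative minimum tax is the binding amount.

115960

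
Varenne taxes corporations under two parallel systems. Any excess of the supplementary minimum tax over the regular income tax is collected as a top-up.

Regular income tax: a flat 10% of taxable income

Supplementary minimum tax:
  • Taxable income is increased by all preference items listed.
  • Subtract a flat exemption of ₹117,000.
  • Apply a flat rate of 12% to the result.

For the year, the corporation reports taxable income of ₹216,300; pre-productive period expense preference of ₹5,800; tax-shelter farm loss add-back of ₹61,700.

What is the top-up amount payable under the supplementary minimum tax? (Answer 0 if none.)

₹0

Supplementary minimum tax:
  Adjusted income: ₹216,300 + ₹5,800 + ₹61,700 = ₹283,800
  Less exemption ₹117,000 → base ₹166,800
  ₹166,800 × 12% = ₹20,016

Regular income tax:
  ₹216,300 × 10% = ₹21,630

₹20,016 ≤ ₹21,630, so no add-on is due.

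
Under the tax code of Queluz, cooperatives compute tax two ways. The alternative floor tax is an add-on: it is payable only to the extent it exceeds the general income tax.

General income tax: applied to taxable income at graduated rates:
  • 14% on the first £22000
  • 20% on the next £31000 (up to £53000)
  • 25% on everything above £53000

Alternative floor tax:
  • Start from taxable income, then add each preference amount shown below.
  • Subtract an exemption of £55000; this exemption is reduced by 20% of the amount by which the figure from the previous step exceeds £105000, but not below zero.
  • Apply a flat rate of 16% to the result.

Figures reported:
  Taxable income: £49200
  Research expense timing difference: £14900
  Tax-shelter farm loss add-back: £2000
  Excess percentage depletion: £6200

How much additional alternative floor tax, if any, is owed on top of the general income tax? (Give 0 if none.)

General income tax:
  £22000 × 14% = £3080
  £27200 × 20% = £5440
  → £8520

Alternative floor tax:
  Adjusted income: £49200 + £14900 + £2000 + £6200 = £72300
  Exemption: £72300 ≤ £105000, so full £55000 applies
  Base: £72300 − £55000 = £17300
  £17300 × 16% = £2768

£2768 ≤ £8520, so no add-on is due.

£0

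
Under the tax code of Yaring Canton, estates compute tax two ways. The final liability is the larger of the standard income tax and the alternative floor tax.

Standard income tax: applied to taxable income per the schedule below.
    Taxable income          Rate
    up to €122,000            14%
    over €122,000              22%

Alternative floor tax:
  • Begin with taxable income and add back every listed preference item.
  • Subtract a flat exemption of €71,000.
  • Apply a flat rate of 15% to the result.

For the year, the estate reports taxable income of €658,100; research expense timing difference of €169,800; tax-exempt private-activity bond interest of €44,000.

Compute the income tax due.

Alternative floor tax:
  Adjusted income: €658,100 + €169,800 + €44,000 = €871,900
  Less exemption €71,000 → base €800,900
  €800,900 × 15% = €120,135

Standard income tax:
  €122,000 × 14% = €17,080
  €536,100 × 22% = €117,942
  → €135,022

€135,022 > €120,135, so the standard income tax governs.

€135,022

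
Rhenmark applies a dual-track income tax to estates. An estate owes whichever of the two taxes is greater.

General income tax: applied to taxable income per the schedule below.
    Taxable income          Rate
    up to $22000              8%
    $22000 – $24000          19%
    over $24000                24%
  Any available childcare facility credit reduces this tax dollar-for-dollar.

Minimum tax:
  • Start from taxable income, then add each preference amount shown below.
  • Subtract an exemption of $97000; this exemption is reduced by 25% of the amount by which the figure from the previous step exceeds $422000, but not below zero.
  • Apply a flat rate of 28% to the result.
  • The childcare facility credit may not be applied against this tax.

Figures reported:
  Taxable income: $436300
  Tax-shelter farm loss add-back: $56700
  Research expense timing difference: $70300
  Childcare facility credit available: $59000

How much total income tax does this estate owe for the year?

$140455

General income tax:
  $22000 × 8% = $1760
  $2000 × 19% = $380
  $412300 × 24% = $98952
  → $101092
  Less childcare facility credit $59000 → $42092

Minimum tax:
  Adjusted income: $436300 + $56700 + $70300 = $563300
  Exemption: $97000 − 25% × ($563300 − $422000) = $97000 − $35325 = $61675
  Base: $563300 − $61675 = $501625
  $501625 × 28% = $140455

$140455 > $42092, so the minimum tax is the binding amount.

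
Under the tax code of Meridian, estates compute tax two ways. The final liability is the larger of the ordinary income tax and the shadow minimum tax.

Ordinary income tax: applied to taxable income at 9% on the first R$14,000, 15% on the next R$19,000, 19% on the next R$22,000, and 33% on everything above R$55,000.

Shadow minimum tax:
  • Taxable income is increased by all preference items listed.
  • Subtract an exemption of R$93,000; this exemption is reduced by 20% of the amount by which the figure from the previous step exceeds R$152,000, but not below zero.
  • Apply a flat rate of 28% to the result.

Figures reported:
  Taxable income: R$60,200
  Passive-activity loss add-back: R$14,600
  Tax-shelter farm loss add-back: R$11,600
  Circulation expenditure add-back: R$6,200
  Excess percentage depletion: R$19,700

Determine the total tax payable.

Ordinary income tax:
  R$14,000 × 9% = R$1,260
  R$19,000 × 15% = R$2,850
  R$22,000 × 19% = R$4,180
  R$5,200 × 33% = R$1,716
  → R$10,006

Shadow minimum tax:
  Adjusted income: R$60,200 + R$14,600 + R$11,600 + R$6,200 + R$19,700 = R$112,300
  Exemption: R$112,300 ≤ R$152,000, so full R$93,000 applies
  Base: R$112,300 − R$93,000 = R$19,300
  R$19,300 × 28% = R$5,404

R$10,006 > R$5,404, so the ordinary income tax governs.

R$10,006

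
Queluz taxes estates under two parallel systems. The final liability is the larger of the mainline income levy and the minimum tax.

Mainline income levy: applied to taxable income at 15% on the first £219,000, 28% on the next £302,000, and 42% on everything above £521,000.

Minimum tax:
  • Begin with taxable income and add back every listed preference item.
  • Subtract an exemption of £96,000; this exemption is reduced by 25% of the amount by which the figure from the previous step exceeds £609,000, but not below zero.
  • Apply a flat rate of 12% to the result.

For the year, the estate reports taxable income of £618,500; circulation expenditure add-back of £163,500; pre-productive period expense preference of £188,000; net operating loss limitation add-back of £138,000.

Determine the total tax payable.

Minimum tax:
  Adjusted income: £618,500 + £163,500 + £188,000 + £138,000 = £1,108,000
  Exemption: 25% × (£1,108,000 − £609,000) = £124,750 ≥ £96,000, so the exemption is fully phased out
  Base: £1,108,000 − £0 = £1,108,000
  £1,108,000 × 12% = £132,960

Mainline income levy:
  £219,000 × 15% = £32,850
  £302,000 × 28% = £84,560
  £97,500 × 42% = £40,950
  → £158,360

£158,360 > £132,960, so the mainline income levy governs.

£158,360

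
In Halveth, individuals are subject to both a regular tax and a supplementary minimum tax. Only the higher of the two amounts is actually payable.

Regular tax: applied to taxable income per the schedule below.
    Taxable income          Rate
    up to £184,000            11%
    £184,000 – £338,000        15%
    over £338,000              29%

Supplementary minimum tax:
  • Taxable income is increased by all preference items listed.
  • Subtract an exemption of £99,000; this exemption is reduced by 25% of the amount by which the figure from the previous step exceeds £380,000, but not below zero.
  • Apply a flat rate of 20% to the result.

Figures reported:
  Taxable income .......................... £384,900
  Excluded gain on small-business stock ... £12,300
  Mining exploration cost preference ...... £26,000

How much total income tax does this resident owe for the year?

£67,000

Supplementary minimum tax:
  Adjusted income: £384,900 + £12,300 + £26,000 = £423,200
  Exemption: £99,000 − 25% × (£423,200 − £380,000) = £99,000 − £10,800 = £88,200
  Base: £423,200 − £88,200 = £335,000
  £335,000 × 20% = £67,000

Regular tax:
  £184,000 × 11% = £20,240
  £154,000 × 15% = £23,100
  £46,900 × 29% = £13,601
  → £56,941

£67,000 > £56,941, so the supplementary minimum tax is the binding amount.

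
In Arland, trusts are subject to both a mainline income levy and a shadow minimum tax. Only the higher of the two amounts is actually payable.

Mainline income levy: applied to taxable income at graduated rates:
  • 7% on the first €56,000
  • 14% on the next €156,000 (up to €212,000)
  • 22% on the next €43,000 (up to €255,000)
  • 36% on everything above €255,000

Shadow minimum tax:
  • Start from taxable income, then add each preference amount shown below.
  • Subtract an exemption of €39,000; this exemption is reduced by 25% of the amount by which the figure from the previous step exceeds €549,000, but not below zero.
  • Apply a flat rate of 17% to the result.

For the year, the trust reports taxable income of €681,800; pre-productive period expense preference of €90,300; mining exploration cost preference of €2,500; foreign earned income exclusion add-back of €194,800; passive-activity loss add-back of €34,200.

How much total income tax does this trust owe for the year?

€188,868

Shadow minimum tax:
  Adjusted income: €681,800 + €90,300 + €2,500 + €194,800 + €34,200 = €1,003,600
  Exemption: 25% × (€1,003,600 − €549,000) = €113,650 ≥ €39,000, so the exemption is fully phased out
  Base: €1,003,600 − €0 = €1,003,600
  €1,003,600 × 17% = €170,612

Mainline income levy:
  €56,000 × 7% = €3,920
  €156,000 × 14% = €21,840
  €43,000 × 22% = €9,460
  €426,800 × 36% = €153,648
  → €188,868

€188,868 > €170,612, so the mainline income levy governs.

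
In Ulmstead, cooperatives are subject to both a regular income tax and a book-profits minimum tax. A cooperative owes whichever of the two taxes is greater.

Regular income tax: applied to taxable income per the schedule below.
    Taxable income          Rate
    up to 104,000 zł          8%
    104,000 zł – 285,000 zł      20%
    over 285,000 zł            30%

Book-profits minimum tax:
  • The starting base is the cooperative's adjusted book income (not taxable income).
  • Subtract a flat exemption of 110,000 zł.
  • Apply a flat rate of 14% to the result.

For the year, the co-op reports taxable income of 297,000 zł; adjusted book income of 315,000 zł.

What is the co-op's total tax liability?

Regular income tax:
  104,000 zł × 8% = 8,320 zł
  181,000 zł × 20% = 36,200 zł
  12,000 zł × 30% = 3,600 zł
  → 48,120 zł

Book-profits minimum tax:
  Base (adjusted book income): 315,000 zł
  Less exemption 110,000 zł → base 205,000 zł
  205,000 zł × 14% = 28,700 zł

48,120 zł > 28,700 zł, so the regular income tax governs.

48,120 zł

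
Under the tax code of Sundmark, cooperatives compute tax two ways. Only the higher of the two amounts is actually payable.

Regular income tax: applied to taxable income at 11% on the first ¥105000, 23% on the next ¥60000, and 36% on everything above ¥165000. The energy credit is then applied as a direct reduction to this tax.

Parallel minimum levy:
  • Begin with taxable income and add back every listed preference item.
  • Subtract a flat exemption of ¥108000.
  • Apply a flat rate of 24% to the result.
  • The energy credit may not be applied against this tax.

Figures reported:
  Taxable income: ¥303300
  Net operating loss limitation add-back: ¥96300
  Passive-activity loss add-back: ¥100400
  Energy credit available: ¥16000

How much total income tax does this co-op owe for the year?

¥94080

Parallel minimum levy:
  Adjusted income: ¥303300 + ¥96300 + ¥100400 = ¥500000
  Less exemption ¥108000 → base ¥392000
  ¥392000 × 24% = ¥94080

Regular income tax:
  ¥105000 × 11% = ¥11550
  ¥60000 × 23% = ¥13800
  ¥138300 × 36% = ¥49788
  → ¥75138
  Less energy credit ¥16000 → ¥59138

¥94080 > ¥59138, so the parallel minimum levy is the binding amount.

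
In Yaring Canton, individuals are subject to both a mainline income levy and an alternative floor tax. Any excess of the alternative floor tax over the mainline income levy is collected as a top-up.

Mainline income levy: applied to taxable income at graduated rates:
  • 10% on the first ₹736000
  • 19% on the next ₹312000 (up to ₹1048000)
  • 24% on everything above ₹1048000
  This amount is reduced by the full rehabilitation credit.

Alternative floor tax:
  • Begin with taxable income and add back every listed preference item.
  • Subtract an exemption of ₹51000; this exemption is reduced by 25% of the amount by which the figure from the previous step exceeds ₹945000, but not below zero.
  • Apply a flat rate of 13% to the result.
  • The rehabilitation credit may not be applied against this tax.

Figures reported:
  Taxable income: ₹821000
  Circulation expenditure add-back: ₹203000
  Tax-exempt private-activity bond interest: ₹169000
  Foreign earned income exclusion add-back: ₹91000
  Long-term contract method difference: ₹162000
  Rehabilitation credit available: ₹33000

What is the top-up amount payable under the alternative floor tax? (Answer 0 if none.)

Alternative floor tax:
  Adjusted income: ₹821000 + ₹203000 + ₹169000 + ₹91000 + ₹162000 = ₹1446000
  Exemption: 25% × (₹1446000 − ₹945000) = ₹125250 ≥ ₹51000, so the exemption is fully phased out
  Base: ₹1446000 − ₹0 = ₹1446000
  ₹1446000 × 13% = ₹187980

Mainline income levy:
  ₹736000 × 10% = ₹73600
  ₹85000 × 19% = ₹16150
  → ₹89750
  Less rehabilitation credit ₹33000 → ₹56750

Excess of alternative floor tax over mainline income levy: ₹187980 − ₹56750 = ₹131230.

₹131230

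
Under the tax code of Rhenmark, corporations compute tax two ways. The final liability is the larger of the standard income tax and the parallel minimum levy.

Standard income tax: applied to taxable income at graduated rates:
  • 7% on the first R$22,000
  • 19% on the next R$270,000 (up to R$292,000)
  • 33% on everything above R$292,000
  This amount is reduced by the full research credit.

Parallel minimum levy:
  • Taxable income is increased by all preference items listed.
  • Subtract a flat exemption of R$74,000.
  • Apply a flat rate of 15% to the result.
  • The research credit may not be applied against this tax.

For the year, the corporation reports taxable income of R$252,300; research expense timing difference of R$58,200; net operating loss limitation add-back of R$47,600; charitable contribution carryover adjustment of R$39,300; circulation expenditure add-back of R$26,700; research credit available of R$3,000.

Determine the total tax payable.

Parallel minimum levy:
  Adjusted income: R$252,300 + R$58,200 + R$47,600 + R$39,300 + R$26,700 = R$424,100
  Less exemption R$74,000 → base R$350,100
  R$350,100 × 15% = R$52,515

Standard income tax:
  R$22,000 × 7% = R$1,540
  R$230,300 × 19% = R$43,757
  → R$45,297
  Less research credit R$3,000 → R$42,297

R$52,515 > R$42,297, so the parallel minimum levy is the binding amount.

R$52,515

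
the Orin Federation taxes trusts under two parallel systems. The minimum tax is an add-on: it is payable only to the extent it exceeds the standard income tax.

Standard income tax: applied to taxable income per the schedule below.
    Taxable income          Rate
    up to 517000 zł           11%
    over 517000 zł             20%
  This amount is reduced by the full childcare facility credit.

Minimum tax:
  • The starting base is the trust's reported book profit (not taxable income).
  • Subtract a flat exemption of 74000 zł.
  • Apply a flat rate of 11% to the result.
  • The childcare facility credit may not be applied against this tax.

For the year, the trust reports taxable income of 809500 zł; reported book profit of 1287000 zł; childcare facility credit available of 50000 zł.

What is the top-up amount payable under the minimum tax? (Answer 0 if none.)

68060 zł

Standard income tax:
  517000 zł × 11% = 56870 zł
  292500 zł × 20% = 58500 zł
  → 115370 zł
  Less childcare facility credit 50000 zł → 65370 zł

Minimum tax:
  Base (reported book profit): 1287000 zł
  Less exemption 74000 zł → base 1213000 zł
  1213000 zł × 11% = 133430 zł

Excess of minimum tax over standard income tax: 133430 zł − 65370 zł = 68060 zł.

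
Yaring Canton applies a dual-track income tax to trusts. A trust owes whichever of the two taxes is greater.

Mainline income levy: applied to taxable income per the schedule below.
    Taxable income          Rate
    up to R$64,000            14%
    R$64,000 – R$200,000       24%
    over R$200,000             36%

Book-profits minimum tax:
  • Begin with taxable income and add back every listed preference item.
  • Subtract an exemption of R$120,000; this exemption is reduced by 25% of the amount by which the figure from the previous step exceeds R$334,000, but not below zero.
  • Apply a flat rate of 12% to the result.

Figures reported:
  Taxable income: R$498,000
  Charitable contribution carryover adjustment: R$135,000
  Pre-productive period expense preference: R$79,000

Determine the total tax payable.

R$148,880

Mainline income levy:
  R$64,000 × 14% = R$8,960
  R$136,000 × 24% = R$32,640
  R$298,000 × 36% = R$107,280
  → R$148,880

Book-profits minimum tax:
  Adjusted income: R$498,000 + R$135,000 + R$79,000 = R$712,000
  Exemption: R$120,000 − 25% × (R$712,000 − R$334,000) = R$120,000 − R$94,500 = R$25,500
  Base: R$712,000 − R$25,500 = R$686,500
  R$686,500 × 12% = R$82,380

R$148,880 > R$82,380, so the mainline income levy governs.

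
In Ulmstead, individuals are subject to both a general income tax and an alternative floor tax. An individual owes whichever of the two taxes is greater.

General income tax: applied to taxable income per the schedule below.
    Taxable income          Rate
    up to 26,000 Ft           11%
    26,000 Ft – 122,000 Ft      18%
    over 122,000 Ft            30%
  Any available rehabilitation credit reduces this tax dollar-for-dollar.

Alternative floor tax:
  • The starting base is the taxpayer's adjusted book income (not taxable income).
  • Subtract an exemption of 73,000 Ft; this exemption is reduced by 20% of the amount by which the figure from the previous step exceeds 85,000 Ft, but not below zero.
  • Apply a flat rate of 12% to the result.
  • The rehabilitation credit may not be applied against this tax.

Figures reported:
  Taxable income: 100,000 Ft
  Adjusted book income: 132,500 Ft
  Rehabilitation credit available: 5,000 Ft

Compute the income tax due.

11,180 Ft

Alternative floor tax:
  Base (adjusted book income): 132,500 Ft
  Exemption: 73,000 Ft − 20% × (132,500 Ft − 85,000 Ft) = 73,000 Ft − 9,500 Ft = 63,500 Ft
  Base: 132,500 Ft − 63,500 Ft = 69,000 Ft
  69,000 Ft × 12% = 8,280 Ft

General income tax:
  26,000 Ft × 11% = 2,860 Ft
  74,000 Ft × 18% = 13,320 Ft
  → 16,180 Ft
  Less rehabilitation credit 5,000 Ft → 11,180 Ft

11,180 Ft > 8,280 Ft, so the general income tax governs.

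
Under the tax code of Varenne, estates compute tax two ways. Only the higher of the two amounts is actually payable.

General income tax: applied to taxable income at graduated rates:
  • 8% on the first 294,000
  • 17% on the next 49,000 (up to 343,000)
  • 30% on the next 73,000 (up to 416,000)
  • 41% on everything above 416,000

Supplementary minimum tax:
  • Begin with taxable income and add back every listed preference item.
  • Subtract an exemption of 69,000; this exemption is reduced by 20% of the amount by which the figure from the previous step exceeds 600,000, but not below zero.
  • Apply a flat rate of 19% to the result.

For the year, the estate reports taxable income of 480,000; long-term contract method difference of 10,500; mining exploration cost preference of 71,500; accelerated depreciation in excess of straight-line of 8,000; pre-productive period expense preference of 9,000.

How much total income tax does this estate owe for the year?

96,900

General income tax:
  294,000 × 8% = 23,520
  49,000 × 17% = 8,330
  73,000 × 30% = 21,900
  64,000 × 41% = 26,240
  → 79,990

Supplementary minimum tax:
  Adjusted income: 480,000 + 10,500 + 71,500 + 8,000 + 9,000 = 579,000
  Exemption: 579,000 ≤ 600,000, so full 69,000 applies
  Base: 579,000 − 69,000 = 510,000
  510,000 × 19% = 96,900

96,900 > 79,990, so the supplementary minimum tax is the binding amount.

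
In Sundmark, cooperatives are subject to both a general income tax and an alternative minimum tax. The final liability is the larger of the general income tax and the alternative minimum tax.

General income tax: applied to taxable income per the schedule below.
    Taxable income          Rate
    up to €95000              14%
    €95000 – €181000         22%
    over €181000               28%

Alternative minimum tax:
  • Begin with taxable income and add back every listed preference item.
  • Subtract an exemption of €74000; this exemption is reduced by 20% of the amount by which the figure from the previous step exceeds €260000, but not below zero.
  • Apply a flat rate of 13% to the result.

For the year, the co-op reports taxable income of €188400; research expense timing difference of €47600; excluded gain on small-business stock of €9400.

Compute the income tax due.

General income tax:
  €95000 × 14% = €13300
  €86000 × 22% = €18920
  €7400 × 28% = €2072
  → €34292

Alternative minimum tax:
  Adjusted income: €188400 + €47600 + €9400 = €245400
  Exemption: €245400 ≤ €260000, so full €74000 applies
  Base: €245400 − €74000 = €171400
  €171400 × 13% = €22282

€34292 > €22282, so the general income tax governs.

€34292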